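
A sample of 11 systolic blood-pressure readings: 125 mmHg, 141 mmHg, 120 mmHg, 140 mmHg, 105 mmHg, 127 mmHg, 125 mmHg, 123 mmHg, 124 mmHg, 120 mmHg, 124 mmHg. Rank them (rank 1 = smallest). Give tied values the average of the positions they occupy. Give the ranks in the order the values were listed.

Sorted (ascending): 105, 120, 120, 123, 124, 124, 125, 125, 127, 140, 141
The 2 values of 120 occupy positions 2–3 → average rank (2+3)/2 = 2.5.
The 2 values of 124 occupy positions 5–6 → average rank (5+6)/2 = 5.5.
The 2 values of 125 occupy positions 7–8 → average rank (7+8)/2 = 7.5.

7.5, 11, 2.5, 10, 1, 9, 7.5, 4, 5.5, 2.5, 5.5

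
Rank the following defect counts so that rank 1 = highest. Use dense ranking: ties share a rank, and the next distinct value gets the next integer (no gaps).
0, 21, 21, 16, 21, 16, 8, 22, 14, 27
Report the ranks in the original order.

7, 3, 3, 4, 3, 4, 6, 2, 5, 1

Sorted (descending): 27, 22, 21, 21, 21, 16, 16, 14, 8, 0
The 3 values of 21 share dense rank 3.
The 2 values of 16 share dense rank 4.
Remaining distinct values take the next consecutive integers.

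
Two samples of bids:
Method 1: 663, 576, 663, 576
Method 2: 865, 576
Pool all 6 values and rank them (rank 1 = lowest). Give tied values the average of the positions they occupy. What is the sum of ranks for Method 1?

Sorted (ascending): 576, 576, 576, 663, 663, 865
The 3 values of 576 occupy positions 1–3 → average rank 2.
The 2 values of 663 occupy positions 4–5 → average rank (4+5)/2 = 4.5.
Method 1 values → pooled ranks: 663→4.5, 576→2, 663→4.5, 576→2
Rank sum = 4.5 + 2 + 4.5 + 2 = 13

13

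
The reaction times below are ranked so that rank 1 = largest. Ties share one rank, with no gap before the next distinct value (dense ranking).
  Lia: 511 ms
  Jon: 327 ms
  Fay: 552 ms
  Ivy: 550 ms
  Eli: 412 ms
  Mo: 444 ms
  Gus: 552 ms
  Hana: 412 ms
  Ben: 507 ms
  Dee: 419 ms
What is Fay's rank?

1

Sorted (descending): 552, 552, 550, 511, 507, 444, 419, 412, 412, 327
The 2 values of 552 share dense rank 1.
The 2 values of 412 share dense rank 7.
Remaining distinct values take the next consecutive integers.
Fay has value 552 ms → rank 1.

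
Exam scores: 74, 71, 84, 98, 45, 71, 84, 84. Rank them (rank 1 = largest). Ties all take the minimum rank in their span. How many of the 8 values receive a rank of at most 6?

7

Sorted (descending): 98, 84, 84, 84, 74, 71, 71, 45
The 3 values of 84 occupy positions 2–4 → each gets rank 2.
The 2 values of 71 occupy positions 6–7 → each gets rank 6.
Ranks ≤ 6: {1, 2, 2, 2, 5, 6, 6} → 7 values.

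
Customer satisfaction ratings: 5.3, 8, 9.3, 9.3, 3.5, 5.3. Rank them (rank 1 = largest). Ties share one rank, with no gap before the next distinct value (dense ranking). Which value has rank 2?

8

Sorted (descending): 9.3, 9.3, 8, 5.3, 5.3, 3.5
The 2 values of 9.3 share dense rank 1.
The 2 values of 5.3 share dense rank 3.
Remaining distinct values take the next consecutive integers.
Rank 2 → value 8.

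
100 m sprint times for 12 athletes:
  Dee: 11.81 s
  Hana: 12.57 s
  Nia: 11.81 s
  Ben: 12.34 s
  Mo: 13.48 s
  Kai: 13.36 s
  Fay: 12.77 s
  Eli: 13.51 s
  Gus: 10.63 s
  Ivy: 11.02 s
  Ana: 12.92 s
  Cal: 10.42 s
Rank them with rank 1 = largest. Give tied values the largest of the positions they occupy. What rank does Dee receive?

9

Sorted (descending): 13.51, 13.48, 13.36, 12.92, 12.77, 12.57, 12.34, 11.81, 11.81, 11.02, 10.63, 10.42
The 2 values of 11.81 occupy positions 8–9 → each gets rank 9.
Dee has value 11.81 s → rank 9.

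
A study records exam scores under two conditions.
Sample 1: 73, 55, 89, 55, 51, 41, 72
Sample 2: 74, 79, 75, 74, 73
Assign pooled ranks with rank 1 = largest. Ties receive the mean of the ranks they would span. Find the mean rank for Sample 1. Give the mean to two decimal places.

8.21

Sorted (descending): 89, 79, 75, 74, 74, 73, 73, 72, 55, 55, 51, 41
The 2 values of 74 occupy positions 4–5 → average rank (4+5)/2 = 4.5.
The 2 values of 73 occupy positions 6–7 → average rank (6+7)/2 = 6.5.
The 2 values of 55 occupy positions 9–10 → average rank (9+10)/2 = 9.5.
Sample 1 values → pooled ranks: 73→6.5, 55→9.5, 89→1, 55→9.5, 51→11, 41→12, 72→8
Mean rank = (6.5 + 9.5 + 1 + 9.5 + 11 + 12 + 8) / 7 = 8.21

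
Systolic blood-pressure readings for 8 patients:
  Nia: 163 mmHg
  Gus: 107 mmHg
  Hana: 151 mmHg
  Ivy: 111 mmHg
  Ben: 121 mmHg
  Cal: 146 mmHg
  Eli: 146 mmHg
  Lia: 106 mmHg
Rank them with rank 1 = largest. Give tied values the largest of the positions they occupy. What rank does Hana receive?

Sorted (descending): 163, 151, 146, 146, 121, 111, 107, 106
The 2 values of 146 occupy positions 3–4 → each gets rank 4.
Hana has value 151 mmHg → rank 2.

2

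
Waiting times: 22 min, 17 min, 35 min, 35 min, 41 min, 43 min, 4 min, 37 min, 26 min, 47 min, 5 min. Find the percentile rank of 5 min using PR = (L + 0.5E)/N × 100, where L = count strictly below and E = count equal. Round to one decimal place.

N = 11.
Strictly below 5: 1. Equal to 5: 1.
PR = (1 + 0.5·1)/11 × 100 = 13.6

13.6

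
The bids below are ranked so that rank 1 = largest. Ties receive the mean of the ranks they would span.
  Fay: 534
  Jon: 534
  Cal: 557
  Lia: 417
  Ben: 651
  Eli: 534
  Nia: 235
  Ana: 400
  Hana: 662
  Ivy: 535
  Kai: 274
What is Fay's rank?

6

Sorted (descending): 662, 651, 557, 535, 534, 534, 534, 417, 400, 274, 235
The 3 values of 534 occupy positions 5–7 → average rank 6.
Fay has value 534 → rank 6.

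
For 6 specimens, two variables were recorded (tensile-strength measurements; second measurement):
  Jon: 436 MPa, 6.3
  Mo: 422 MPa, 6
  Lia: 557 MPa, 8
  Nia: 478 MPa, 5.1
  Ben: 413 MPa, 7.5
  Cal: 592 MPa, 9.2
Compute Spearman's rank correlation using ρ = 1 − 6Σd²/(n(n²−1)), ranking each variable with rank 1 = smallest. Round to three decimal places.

0.486

Ranks of variable 1: 3, 2, 5, 4, 1, 6
Ranks of variable 2: 3, 2, 5, 1, 4, 6
d = r₁ − r₂: 0, 0, 0, 3, -3, 0
d²: 0, 0, 0, 9, 9, 0; Σd² = 18
ρ = 1 − 6·18/(6·35) = 1 − 108/210 = 0.486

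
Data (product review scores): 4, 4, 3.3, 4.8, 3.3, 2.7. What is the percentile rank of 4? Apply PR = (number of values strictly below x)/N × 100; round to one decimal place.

N = 6.
Strictly below 4: 3. Equal to 4: 2.
PR = 3/6 × 100 = 50.0

50.0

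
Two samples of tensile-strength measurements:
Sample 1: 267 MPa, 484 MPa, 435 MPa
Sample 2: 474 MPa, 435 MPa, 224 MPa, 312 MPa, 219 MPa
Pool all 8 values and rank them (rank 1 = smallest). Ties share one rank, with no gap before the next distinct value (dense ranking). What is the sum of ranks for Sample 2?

Sorted (ascending): 219, 224, 267, 312, 435, 435, 474, 484
The 2 values of 435 share dense rank 5.
Remaining distinct values take the next consecutive integers.
Sample 2 values → pooled ranks: 474→6, 435→5, 224→2, 312→4, 219→1
Rank sum = 6 + 5 + 2 + 4 + 1 = 18

18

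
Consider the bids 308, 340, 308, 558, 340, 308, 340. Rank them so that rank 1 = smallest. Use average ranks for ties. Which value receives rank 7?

Sorted (ascending): 308, 308, 308, 340, 340, 340, 558
The 3 values of 308 occupy positions 1–3 → average rank 2.
The 3 values of 340 occupy positions 4–6 → average rank 5.
Rank 7 → value 558.

558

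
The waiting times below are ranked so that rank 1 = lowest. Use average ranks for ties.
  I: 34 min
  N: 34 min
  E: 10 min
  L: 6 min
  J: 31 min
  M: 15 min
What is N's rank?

Sorted (ascending): 6, 10, 15, 31, 34, 34
The 2 values of 34 occupy positions 5–6 → average rank (5+6)/2 = 5.5.
N has value 34 min → rank 5.5.

5.5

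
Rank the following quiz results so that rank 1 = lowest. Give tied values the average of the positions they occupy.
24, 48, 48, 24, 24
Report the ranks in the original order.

2, 4.5, 4.5, 2, 2

Sorted (ascending): 24, 24, 24, 48, 48
The 3 values of 24 occupy positions 1–3 → average rank 2.
The 2 values of 48 occupy positions 4–5 → average rank (4+5)/2 = 4.5.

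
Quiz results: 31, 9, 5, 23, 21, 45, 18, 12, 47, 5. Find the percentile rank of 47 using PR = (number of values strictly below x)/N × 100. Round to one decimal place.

90.0

N = 10.
Strictly below 47: 9. Equal to 47: 1.
PR = 9/10 × 100 = 90.0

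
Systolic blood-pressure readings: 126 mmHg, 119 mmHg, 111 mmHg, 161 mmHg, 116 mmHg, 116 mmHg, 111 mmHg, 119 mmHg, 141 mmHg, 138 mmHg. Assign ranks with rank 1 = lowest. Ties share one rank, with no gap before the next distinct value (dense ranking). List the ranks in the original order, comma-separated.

Sorted (ascending): 111, 111, 116, 116, 119, 119, 126, 138, 141, 161
The 2 values of 111 share dense rank 1.
The 2 values of 116 share dense rank 2.
The 2 values of 119 share dense rank 3.
Remaining distinct values take the next consecutive integers.

4, 3, 1, 7, 2, 2, 1, 3, 6, 5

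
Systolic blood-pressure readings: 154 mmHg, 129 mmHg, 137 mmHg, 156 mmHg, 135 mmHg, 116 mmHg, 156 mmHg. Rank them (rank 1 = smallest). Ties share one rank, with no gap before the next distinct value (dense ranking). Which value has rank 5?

Sorted (ascending): 116, 129, 135, 137, 154, 156, 156
The 2 values of 156 share dense rank 6.
Remaining distinct values take the next consecutive integers.
Rank 5 → value 154.

154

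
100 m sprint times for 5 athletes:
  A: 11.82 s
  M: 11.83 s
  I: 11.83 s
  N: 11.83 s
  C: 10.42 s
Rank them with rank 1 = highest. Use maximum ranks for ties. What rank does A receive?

Sorted (descending): 11.83, 11.83, 11.83, 11.82, 10.42
The 3 values of 11.83 occupy positions 1–3 → each gets rank 3.
A has value 11.82 s → rank 4.

4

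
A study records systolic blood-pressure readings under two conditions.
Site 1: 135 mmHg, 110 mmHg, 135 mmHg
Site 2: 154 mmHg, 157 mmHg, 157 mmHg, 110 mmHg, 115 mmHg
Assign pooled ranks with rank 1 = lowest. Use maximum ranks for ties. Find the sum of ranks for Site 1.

Sorted (ascending): 110, 110, 115, 135, 135, 154, 157, 157
The 2 values of 110 occupy positions 1–2 → each gets rank 2.
The 2 values of 135 occupy positions 4–5 → each gets rank 5.
The 2 values of 157 occupy positions 7–8 → each gets rank 8.
Site 1 values → pooled ranks: 135→5, 110→2, 135→5
Rank sum = 5 + 2 + 5 = 12

12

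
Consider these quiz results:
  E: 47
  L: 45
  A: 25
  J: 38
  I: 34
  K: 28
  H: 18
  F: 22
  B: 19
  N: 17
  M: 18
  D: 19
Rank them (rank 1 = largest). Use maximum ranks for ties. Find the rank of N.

12

Sorted (descending): 47, 45, 38, 34, 28, 25, 22, 19, 19, 18, 18, 17
The 2 values of 19 occupy positions 8–9 → each gets rank 9.
The 2 values of 18 occupy positions 10–11 → each gets rank 11.
N has value 17 → rank 12.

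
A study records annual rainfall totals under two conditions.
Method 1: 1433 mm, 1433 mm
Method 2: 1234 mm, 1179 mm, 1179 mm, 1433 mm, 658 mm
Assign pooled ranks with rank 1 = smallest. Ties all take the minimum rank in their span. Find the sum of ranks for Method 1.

Sorted (ascending): 658, 1179, 1179, 1234, 1433, 1433, 1433
The 2 values of 1179 occupy positions 2–3 → each gets rank 2.
The 3 values of 1433 occupy positions 5–7 → each gets rank 5.
Method 1 values → pooled ranks: 1433→5, 1433→5
Rank sum = 5 + 5 = 10

10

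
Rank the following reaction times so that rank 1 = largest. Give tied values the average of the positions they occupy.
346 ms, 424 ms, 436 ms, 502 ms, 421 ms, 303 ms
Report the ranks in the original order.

Sorted (descending): 502, 436, 424, 421, 346, 303
No ties — each value takes its position as its rank.

5, 3, 2, 1, 4, 6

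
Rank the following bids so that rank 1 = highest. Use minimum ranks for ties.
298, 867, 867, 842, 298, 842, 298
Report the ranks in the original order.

Sorted (descending): 867, 867, 842, 842, 298, 298, 298
The 2 values of 867 occupy positions 1–2 → each gets rank 1.
The 2 values of 842 occupy positions 3–4 → each gets rank 3.
The 3 values of 298 occupy positions 5–7 → each gets rank 5.

5, 1, 1, 3, 5, 3, 5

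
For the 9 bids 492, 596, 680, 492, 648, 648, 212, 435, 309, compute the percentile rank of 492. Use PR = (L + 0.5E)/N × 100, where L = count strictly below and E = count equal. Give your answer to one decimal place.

44.4

N = 9.
Strictly below 492: 3. Equal to 492: 2.
PR = (3 + 0.5·2)/9 × 100 = 44.4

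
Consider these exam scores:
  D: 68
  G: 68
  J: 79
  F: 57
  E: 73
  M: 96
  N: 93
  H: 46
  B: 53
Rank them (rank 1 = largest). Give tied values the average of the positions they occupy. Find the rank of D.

5.5

Sorted (descending): 96, 93, 79, 73, 68, 68, 57, 53, 46
The 2 values of 68 occupy positions 5–6 → average rank (5+6)/2 = 5.5.
D has value 68 → rank 5.5.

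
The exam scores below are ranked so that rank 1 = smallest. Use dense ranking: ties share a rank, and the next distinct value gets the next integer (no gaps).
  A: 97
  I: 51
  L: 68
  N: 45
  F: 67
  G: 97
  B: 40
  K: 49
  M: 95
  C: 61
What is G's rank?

9

Sorted (ascending): 40, 45, 49, 51, 61, 67, 68, 95, 97, 97
The 2 values of 97 share dense rank 9.
Remaining distinct values take the next consecutive integers.
G has value 97 → rank 9.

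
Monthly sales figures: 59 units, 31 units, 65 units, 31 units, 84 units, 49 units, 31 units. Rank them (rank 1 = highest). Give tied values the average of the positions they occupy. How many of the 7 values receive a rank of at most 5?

4

Sorted (descending): 84, 65, 59, 49, 31, 31, 31
The 3 values of 31 occupy positions 5–7 → average rank 6.
Ranks ≤ 5: {1, 2, 3, 4} → 4 values.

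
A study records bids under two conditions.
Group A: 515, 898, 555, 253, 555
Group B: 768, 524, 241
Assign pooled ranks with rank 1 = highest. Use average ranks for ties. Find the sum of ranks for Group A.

21

Sorted (descending): 898, 768, 555, 555, 524, 515, 253, 241
The 2 values of 555 occupy positions 3–4 → average rank (3+4)/2 = 3.5.
Group A values → pooled ranks: 515→6, 898→1, 555→3.5, 253→7, 555→3.5
Rank sum = 6 + 1 + 3.5 + 7 + 3.5 = 21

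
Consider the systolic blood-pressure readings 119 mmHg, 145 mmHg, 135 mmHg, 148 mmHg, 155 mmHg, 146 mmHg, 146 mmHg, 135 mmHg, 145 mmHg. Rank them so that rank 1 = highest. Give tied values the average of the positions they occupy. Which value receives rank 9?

119

Sorted (descending): 155, 148, 146, 146, 145, 145, 135, 135, 119
The 2 values of 146 occupy positions 3–4 → average rank (3+4)/2 = 3.5.
The 2 values of 145 occupy positions 5–6 → average rank (5+6)/2 = 5.5.
The 2 values of 135 occupy positions 7–8 → average rank (7+8)/2 = 7.5.
Rank 9 → value 119.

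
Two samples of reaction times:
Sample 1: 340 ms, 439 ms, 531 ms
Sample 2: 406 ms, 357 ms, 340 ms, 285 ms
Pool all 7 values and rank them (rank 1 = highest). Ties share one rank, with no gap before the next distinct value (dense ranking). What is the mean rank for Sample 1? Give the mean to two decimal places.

Sorted (descending): 531, 439, 406, 357, 340, 340, 285
The 2 values of 340 share dense rank 5.
Remaining distinct values take the next consecutive integers.
Sample 1 values → pooled ranks: 340→5, 439→2, 531→1
Mean rank = (5 + 2 + 1) / 3 = 2.67

2.67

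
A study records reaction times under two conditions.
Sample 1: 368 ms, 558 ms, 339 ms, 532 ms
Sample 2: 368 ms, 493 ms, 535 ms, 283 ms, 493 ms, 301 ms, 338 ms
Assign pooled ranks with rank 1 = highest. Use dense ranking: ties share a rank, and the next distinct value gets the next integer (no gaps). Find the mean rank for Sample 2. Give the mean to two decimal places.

5.57

Sorted (descending): 558, 535, 532, 493, 493, 368, 368, 339, 338, 301, 283
The 2 values of 493 share dense rank 4.
The 2 values of 368 share dense rank 5.
Remaining distinct values take the next consecutive integers.
Sample 2 values → pooled ranks: 368→5, 493→4, 535→2, 283→9, 493→4, 301→8, 338→7
Mean rank = (5 + 4 + 2 + 9 + 4 + 8 + 7) / 7 = 5.57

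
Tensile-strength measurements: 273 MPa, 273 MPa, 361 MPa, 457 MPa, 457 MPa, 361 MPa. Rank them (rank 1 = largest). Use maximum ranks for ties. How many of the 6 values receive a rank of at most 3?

2

Sorted (descending): 457, 457, 361, 361, 273, 273
The 2 values of 457 occupy positions 1–2 → each gets rank 2.
The 2 values of 361 occupy positions 3–4 → each gets rank 4.
The 2 values of 273 occupy positions 5–6 → each gets rank 6.
Ranks ≤ 3: {2, 2} → 2 values.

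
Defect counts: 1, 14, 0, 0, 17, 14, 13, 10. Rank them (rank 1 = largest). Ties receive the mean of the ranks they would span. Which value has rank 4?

13

Sorted (descending): 17, 14, 14, 13, 10, 1, 0, 0
The 2 values of 14 occupy positions 2–3 → average rank (2+3)/2 = 2.5.
The 2 values of 0 occupy positions 7–8 → average rank (7+8)/2 = 7.5.
Rank 4 → value 13.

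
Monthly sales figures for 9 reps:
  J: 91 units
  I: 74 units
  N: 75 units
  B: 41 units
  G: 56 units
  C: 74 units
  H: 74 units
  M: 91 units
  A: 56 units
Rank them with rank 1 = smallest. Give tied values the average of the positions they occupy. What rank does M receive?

8.5

Sorted (ascending): 41, 56, 56, 74, 74, 74, 75, 91, 91
The 2 values of 56 occupy positions 2–3 → average rank (2+3)/2 = 2.5.
The 3 values of 74 occupy positions 4–6 → average rank 5.
The 2 values of 91 occupy positions 8–9 → average rank (8+9)/2 = 8.5.
M has value 91 units → rank 8.5.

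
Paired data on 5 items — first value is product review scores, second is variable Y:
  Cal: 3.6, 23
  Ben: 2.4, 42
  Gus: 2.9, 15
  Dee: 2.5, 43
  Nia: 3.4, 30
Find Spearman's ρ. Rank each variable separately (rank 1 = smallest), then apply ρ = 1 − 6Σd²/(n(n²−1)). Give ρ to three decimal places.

-0.600

Ranks of variable 1: 5, 1, 3, 2, 4
Ranks of variable 2: 2, 4, 1, 5, 3
d = r₁ − r₂: 3, -3, 2, -3, 1
d²: 9, 9, 4, 9, 1; Σd² = 32
ρ = 1 − 6·32/(5·24) = 1 − 192/120 = -0.600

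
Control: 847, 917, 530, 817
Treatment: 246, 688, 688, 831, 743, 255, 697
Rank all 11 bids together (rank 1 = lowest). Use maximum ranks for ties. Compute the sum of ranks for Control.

Sorted (ascending): 246, 255, 530, 688, 688, 697, 743, 817, 831, 847, 917
The 2 values of 688 occupy positions 4–5 → each gets rank 5.
Control values → pooled ranks: 847→10, 917→11, 530→3, 817→8
Rank sum = 10 + 11 + 3 + 8 = 32

32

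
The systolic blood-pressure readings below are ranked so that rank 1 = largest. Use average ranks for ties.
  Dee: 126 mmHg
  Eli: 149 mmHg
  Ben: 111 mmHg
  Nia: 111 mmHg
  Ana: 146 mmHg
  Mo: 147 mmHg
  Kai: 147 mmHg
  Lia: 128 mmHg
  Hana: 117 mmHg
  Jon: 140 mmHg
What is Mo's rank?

Sorted (descending): 149, 147, 147, 146, 140, 128, 126, 117, 111, 111
The 2 values of 147 occupy positions 2–3 → average rank (2+3)/2 = 2.5.
The 2 values of 111 occupy positions 9–10 → average rank (9+10)/2 = 9.5.
Mo has value 147 mmHg → rank 2.5.

2.5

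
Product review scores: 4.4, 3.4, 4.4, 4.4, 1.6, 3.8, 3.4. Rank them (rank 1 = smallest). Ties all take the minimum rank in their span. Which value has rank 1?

1.6

Sorted (ascending): 1.6, 3.4, 3.4, 3.8, 4.4, 4.4, 4.4
The 2 values of 3.4 occupy positions 2–3 → each gets rank 2.
The 3 values of 4.4 occupy positions 5–7 → each gets rank 5.
Rank 1 → value 1.6.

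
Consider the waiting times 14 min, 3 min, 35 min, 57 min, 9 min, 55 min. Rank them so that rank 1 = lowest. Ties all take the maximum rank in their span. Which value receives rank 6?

57

Sorted (ascending): 3, 9, 14, 35, 55, 57
No ties — each value takes its position as its rank.
Rank 6 → value 57.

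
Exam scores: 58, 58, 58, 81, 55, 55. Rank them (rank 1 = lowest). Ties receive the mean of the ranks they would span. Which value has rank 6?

81

Sorted (ascending): 55, 55, 58, 58, 58, 81
The 2 values of 55 occupy positions 1–2 → average rank (1+2)/2 = 1.5.
The 3 values of 58 occupy positions 3–5 → average rank 4.
Rank 6 → value 81.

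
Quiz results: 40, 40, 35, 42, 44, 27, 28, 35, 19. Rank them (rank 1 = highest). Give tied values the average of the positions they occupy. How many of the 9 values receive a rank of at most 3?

2

Sorted (descending): 44, 42, 40, 40, 35, 35, 28, 27, 19
The 2 values of 40 occupy positions 3–4 → average rank (3+4)/2 = 3.5.
The 2 values of 35 occupy positions 5–6 → average rank (5+6)/2 = 5.5.
Ranks ≤ 3: {1, 2} → 2 values.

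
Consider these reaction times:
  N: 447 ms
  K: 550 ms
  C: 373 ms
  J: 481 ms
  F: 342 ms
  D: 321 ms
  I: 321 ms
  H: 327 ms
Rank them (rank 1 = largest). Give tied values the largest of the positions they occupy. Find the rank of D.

Sorted (descending): 550, 481, 447, 373, 342, 327, 321, 321
The 2 values of 321 occupy positions 7–8 → each gets rank 8.
D has value 321 ms → rank 8.

8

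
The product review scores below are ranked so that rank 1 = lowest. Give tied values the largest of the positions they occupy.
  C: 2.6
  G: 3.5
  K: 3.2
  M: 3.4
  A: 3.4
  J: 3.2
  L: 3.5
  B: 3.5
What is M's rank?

5

Sorted (ascending): 2.6, 3.2, 3.2, 3.4, 3.4, 3.5, 3.5, 3.5
The 2 values of 3.2 occupy positions 2–3 → each gets rank 3.
The 2 values of 3.4 occupy positions 4–5 → each gets rank 5.
The 3 values of 3.5 occupy positions 6–8 → each gets rank 8.
M has value 3.4 → rank 5.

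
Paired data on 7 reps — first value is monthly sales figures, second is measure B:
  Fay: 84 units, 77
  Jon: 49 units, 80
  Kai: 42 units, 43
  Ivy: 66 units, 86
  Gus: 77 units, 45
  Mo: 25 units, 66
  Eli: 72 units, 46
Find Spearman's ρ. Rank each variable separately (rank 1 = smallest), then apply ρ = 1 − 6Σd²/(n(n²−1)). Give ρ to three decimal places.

0.071

Ranks of variable 1: 7, 3, 2, 4, 6, 1, 5
Ranks of variable 2: 5, 6, 1, 7, 2, 4, 3
d = r₁ − r₂: 2, -3, 1, -3, 4, -3, 2
d²: 4, 9, 1, 9, 16, 9, 4; Σd² = 52
ρ = 1 − 6·52/(7·48) = 1 − 312/336 = 0.071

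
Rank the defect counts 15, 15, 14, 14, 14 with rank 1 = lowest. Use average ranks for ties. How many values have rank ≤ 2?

3

Sorted (ascending): 14, 14, 14, 15, 15
The 3 values of 14 occupy positions 1–3 → average rank 2.
The 2 values of 15 occupy positions 4–5 → average rank (4+5)/2 = 4.5.
Ranks ≤ 2: {2, 2, 2} → 3 values.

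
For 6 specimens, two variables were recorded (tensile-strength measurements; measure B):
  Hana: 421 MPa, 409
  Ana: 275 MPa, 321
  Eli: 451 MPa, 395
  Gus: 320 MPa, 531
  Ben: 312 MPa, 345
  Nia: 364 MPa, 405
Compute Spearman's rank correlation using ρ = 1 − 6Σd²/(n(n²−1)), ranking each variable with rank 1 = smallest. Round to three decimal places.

Ranks of variable 1: 5, 1, 6, 3, 2, 4
Ranks of variable 2: 5, 1, 3, 6, 2, 4
d = r₁ − r₂: 0, 0, 3, -3, 0, 0
d²: 0, 0, 9, 9, 0, 0; Σd² = 18
ρ = 1 − 6·18/(6·35) = 1 − 108/210 = 0.486

0.486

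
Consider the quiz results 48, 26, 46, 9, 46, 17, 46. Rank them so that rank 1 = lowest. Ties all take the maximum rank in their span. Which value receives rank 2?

Sorted (ascending): 9, 17, 26, 46, 46, 46, 48
The 3 values of 46 occupy positions 4–6 → each gets rank 6.
Rank 2 → value 17.

17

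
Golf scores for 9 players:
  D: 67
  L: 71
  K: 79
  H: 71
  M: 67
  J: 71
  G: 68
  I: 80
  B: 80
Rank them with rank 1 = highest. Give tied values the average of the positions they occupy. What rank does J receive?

Sorted (descending): 80, 80, 79, 71, 71, 71, 68, 67, 67
The 2 values of 80 occupy positions 1–2 → average rank (1+2)/2 = 1.5.
The 3 values of 71 occupy positions 4–6 → average rank 5.
The 2 values of 67 occupy positions 8–9 → average rank (8+9)/2 = 8.5.
J has value 71 → rank 5.

5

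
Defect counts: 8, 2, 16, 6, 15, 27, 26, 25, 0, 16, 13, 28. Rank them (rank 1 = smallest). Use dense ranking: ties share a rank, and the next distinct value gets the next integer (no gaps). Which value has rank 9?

Sorted (ascending): 0, 2, 6, 8, 13, 15, 16, 16, 25, 26, 27, 28
The 2 values of 16 share dense rank 7.
Remaining distinct values take the next consecutive integers.
Rank 9 → value 26.

26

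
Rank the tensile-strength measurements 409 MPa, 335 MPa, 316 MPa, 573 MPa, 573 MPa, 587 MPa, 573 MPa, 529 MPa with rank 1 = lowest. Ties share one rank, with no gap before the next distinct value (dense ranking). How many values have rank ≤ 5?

7

Sorted (ascending): 316, 335, 409, 529, 573, 573, 573, 587
The 3 values of 573 share dense rank 5.
Remaining distinct values take the next consecutive integers.
Ranks ≤ 5: {1, 2, 3, 4, 5, 5, 5} → 7 values.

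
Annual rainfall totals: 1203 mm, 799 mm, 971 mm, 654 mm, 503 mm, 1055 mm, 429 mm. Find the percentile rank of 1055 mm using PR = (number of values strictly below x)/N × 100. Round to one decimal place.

N = 7.
Strictly below 1055: 5. Equal to 1055: 1.
PR = 5/7 × 100 = 71.4

71.4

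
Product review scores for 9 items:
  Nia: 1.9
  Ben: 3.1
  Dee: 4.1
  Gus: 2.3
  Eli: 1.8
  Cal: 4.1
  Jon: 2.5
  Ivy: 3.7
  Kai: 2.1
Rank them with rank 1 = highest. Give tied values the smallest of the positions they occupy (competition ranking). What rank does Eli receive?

Sorted (descending): 4.1, 4.1, 3.7, 3.1, 2.5, 2.3, 2.1, 1.9, 1.8
The 2 values of 4.1 occupy positions 1–2 → each gets rank 1.
Eli has value 1.8 → rank 9.

9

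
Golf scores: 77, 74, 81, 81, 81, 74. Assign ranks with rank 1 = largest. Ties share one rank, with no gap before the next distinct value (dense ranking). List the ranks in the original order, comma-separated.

Sorted (descending): 81, 81, 81, 77, 74, 74
The 3 values of 81 share dense rank 1.
The 2 values of 74 share dense rank 3.
Remaining distinct values take the next consecutive integers.

2, 3, 1, 1, 1, 3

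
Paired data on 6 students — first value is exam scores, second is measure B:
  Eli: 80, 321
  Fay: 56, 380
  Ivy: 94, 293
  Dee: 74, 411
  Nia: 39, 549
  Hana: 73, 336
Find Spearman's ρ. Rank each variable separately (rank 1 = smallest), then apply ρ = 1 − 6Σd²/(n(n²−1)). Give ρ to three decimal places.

-0.829

Ranks of variable 1: 5, 2, 6, 4, 1, 3
Ranks of variable 2: 2, 4, 1, 5, 6, 3
d = r₁ − r₂: 3, -2, 5, -1, -5, 0
d²: 9, 4, 25, 1, 25, 0; Σd² = 64
ρ = 1 − 6·64/(6·35) = 1 − 384/210 = -0.829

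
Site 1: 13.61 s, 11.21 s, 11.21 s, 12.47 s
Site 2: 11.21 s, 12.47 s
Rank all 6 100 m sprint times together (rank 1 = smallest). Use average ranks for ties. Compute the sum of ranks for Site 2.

6.5

Sorted (ascending): 11.21, 11.21, 11.21, 12.47, 12.47, 13.61
The 3 values of 11.21 occupy positions 1–3 → average rank 2.
The 2 values of 12.47 occupy positions 4–5 → average rank (4+5)/2 = 4.5.
Site 2 values → pooled ranks: 11.21→2, 12.47→4.5
Rank sum = 2 + 4.5 = 6.5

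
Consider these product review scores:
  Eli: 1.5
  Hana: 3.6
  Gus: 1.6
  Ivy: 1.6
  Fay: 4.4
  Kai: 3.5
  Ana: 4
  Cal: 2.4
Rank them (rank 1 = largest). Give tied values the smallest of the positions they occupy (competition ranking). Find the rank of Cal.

Sorted (descending): 4.4, 4, 3.6, 3.5, 2.4, 1.6, 1.6, 1.5
The 2 values of 1.6 occupy positions 6–7 → each gets rank 6.
Cal has value 2.4 → rank 5.

5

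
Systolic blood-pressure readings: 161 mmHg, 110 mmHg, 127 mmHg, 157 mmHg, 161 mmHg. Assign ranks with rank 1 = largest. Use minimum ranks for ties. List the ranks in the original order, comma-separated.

Sorted (descending): 161, 161, 157, 127, 110
The 2 values of 161 occupy positions 1–2 → each gets rank 1.

1, 5, 4, 3, 1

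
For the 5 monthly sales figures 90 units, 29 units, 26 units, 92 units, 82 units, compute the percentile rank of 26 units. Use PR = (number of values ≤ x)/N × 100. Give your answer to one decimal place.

N = 5.
Strictly below 26: 0. Equal to 26: 1.
PR = 1/5 × 100 = 20.0

20.0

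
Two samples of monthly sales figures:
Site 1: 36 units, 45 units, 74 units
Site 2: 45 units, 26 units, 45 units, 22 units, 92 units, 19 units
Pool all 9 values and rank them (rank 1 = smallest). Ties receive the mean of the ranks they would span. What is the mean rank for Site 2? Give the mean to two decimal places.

4.50

Sorted (ascending): 19, 22, 26, 36, 45, 45, 45, 74, 92
The 3 values of 45 occupy positions 5–7 → average rank 6.
Site 2 values → pooled ranks: 45→6, 26→3, 45→6, 22→2, 92→9, 19→1
Mean rank = (6 + 3 + 6 + 2 + 9 + 1) / 6 = 4.50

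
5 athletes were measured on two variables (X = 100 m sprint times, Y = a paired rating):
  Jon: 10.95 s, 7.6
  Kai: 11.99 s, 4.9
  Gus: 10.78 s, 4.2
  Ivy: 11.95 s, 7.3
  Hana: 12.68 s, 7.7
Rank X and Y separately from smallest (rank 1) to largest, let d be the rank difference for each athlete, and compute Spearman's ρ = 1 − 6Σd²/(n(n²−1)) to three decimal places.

Ranks of variable 1: 2, 4, 1, 3, 5
Ranks of variable 2: 4, 2, 1, 3, 5
d = r₁ − r₂: -2, 2, 0, 0, 0
d²: 4, 4, 0, 0, 0; Σd² = 8
ρ = 1 − 6·8/(5·24) = 1 − 48/120 = 0.600

0.600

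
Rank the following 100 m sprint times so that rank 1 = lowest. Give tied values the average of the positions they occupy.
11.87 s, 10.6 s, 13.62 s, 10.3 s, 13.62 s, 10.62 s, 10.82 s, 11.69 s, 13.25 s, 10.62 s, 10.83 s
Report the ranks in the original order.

8, 2, 10.5, 1, 10.5, 3.5, 5, 7, 9, 3.5, 6

Sorted (ascending): 10.3, 10.6, 10.62, 10.62, 10.82, 10.83, 11.69, 11.87, 13.25, 13.62, 13.62
The 2 values of 10.62 occupy positions 3–4 → average rank (3+4)/2 = 3.5.
The 2 values of 13.62 occupy positions 10–11 → average rank (10+11)/2 = 10.5.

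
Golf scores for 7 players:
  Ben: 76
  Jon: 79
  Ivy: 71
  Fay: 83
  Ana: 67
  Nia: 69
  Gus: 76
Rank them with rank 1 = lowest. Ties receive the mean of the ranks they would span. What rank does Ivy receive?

3

Sorted (ascending): 67, 69, 71, 76, 76, 79, 83
The 2 values of 76 occupy positions 4–5 → average rank (4+5)/2 = 4.5.
Ivy has value 71 → rank 3.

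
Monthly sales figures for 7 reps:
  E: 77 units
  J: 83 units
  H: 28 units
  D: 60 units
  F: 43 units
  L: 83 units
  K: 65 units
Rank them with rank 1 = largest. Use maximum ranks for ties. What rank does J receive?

2

Sorted (descending): 83, 83, 77, 65, 60, 43, 28
The 2 values of 83 occupy positions 1–2 → each gets rank 2.
J has value 83 units → rank 2.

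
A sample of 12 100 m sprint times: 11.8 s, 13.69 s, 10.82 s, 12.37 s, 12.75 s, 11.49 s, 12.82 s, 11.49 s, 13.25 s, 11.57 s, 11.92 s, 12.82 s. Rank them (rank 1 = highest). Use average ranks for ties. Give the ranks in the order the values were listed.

Sorted (descending): 13.69, 13.25, 12.82, 12.82, 12.75, 12.37, 11.92, 11.8, 11.57, 11.49, 11.49, 10.82
The 2 values of 12.82 occupy positions 3–4 → average rank (3+4)/2 = 3.5.
The 2 values of 11.49 occupy positions 10–11 → average rank (10+11)/2 = 10.5.

8, 1, 12, 6, 5, 10.5, 3.5, 10.5, 2, 9, 7, 3.5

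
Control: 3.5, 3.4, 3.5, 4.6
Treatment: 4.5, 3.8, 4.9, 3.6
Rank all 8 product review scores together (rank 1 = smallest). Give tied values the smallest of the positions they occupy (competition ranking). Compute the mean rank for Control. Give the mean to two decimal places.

Sorted (ascending): 3.4, 3.5, 3.5, 3.6, 3.8, 4.5, 4.6, 4.9
The 2 values of 3.5 occupy positions 2–3 → each gets rank 2.
Control values → pooled ranks: 3.5→2, 3.4→1, 3.5→2, 4.6→7
Mean rank = (2 + 1 + 2 + 7) / 4 = 3.00

3.00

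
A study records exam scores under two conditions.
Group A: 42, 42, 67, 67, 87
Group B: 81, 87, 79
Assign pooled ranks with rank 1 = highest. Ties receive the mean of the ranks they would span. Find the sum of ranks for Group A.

27.5

Sorted (descending): 87, 87, 81, 79, 67, 67, 42, 42
The 2 values of 87 occupy positions 1–2 → average rank (1+2)/2 = 1.5.
The 2 values of 67 occupy positions 5–6 → average rank (5+6)/2 = 5.5.
The 2 values of 42 occupy positions 7–8 → average rank (7+8)/2 = 7.5.
Group A values → pooled ranks: 42→7.5, 42→7.5, 67→5.5, 67→5.5, 87→1.5
Rank sum = 7.5 + 7.5 + 5.5 + 5.5 + 1.5 = 27.5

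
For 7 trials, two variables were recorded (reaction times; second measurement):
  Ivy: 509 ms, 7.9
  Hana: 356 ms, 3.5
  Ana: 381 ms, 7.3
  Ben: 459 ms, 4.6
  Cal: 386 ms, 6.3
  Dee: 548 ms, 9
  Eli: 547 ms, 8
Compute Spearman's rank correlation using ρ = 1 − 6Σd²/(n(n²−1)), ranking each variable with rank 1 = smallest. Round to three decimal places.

0.857

Ranks of variable 1: 5, 1, 2, 4, 3, 7, 6
Ranks of variable 2: 5, 1, 4, 2, 3, 7, 6
d = r₁ − r₂: 0, 0, -2, 2, 0, 0, 0
d²: 0, 0, 4, 4, 0, 0, 0; Σd² = 8
ρ = 1 − 6·8/(7·48) = 1 − 48/336 = 0.857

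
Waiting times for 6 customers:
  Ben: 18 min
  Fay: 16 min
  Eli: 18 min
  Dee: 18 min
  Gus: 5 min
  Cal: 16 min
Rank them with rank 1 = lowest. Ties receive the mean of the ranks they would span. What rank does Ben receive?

5

Sorted (ascending): 5, 16, 16, 18, 18, 18
The 2 values of 16 occupy positions 2–3 → average rank (2+3)/2 = 2.5.
The 3 values of 18 occupy positions 4–6 → average rank 5.
Ben has value 18 min → rank 5.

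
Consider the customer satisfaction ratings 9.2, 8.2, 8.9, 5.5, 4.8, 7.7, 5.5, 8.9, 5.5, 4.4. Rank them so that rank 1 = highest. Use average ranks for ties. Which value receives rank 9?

4.8

Sorted (descending): 9.2, 8.9, 8.9, 8.2, 7.7, 5.5, 5.5, 5.5, 4.8, 4.4
The 2 values of 8.9 occupy positions 2–3 → average rank (2+3)/2 = 2.5.
The 3 values of 5.5 occupy positions 6–8 → average rank 7.
Rank 9 → value 4.8.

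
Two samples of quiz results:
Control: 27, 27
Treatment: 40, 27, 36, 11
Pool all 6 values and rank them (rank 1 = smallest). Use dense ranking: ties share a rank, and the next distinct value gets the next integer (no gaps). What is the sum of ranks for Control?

4

Sorted (ascending): 11, 27, 27, 27, 36, 40
The 3 values of 27 share dense rank 2.
Remaining distinct values take the next consecutive integers.
Control values → pooled ranks: 27→2, 27→2
Rank sum = 2 + 2 = 4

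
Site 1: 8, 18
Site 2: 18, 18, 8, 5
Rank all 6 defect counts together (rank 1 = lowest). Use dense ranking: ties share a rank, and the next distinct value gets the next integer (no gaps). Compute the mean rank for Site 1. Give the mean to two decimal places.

2.50

Sorted (ascending): 5, 8, 8, 18, 18, 18
The 2 values of 8 share dense rank 2.
The 3 values of 18 share dense rank 3.
Remaining distinct values take the next consecutive integers.
Site 1 values → pooled ranks: 8→2, 18→3
Mean rank = (2 + 3) / 2 = 2.50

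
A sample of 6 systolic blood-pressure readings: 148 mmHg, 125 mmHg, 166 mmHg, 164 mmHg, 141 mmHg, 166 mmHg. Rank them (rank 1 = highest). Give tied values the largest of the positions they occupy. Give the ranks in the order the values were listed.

4, 6, 2, 3, 5, 2

Sorted (descending): 166, 166, 164, 148, 141, 125
The 2 values of 166 occupy positions 1–2 → each gets rank 2.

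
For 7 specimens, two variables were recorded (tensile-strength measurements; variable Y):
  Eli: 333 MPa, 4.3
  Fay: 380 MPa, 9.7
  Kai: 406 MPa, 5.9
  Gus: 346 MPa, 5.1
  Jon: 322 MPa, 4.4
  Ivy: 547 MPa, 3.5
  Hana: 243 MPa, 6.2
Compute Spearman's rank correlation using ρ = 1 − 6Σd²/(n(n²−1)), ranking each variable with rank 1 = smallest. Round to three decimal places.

-0.214

Ranks of variable 1: 3, 5, 6, 4, 2, 7, 1
Ranks of variable 2: 2, 7, 5, 4, 3, 1, 6
d = r₁ − r₂: 1, -2, 1, 0, -1, 6, -5
d²: 1, 4, 1, 0, 1, 36, 25; Σd² = 68
ρ = 1 − 6·68/(7·48) = 1 − 408/336 = -0.214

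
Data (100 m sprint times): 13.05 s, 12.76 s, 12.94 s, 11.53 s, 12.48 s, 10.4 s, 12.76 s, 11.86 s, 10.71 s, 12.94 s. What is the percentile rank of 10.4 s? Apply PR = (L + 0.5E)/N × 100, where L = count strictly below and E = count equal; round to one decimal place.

5.0

N = 10.
Strictly below 10.4: 0. Equal to 10.4: 1.
PR = (0 + 0.5·1)/10 × 100 = 5.0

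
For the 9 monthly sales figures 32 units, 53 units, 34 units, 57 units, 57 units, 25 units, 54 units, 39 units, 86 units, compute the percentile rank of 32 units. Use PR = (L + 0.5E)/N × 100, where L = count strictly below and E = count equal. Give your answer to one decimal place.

N = 9.
Strictly below 32: 1. Equal to 32: 1.
PR = (1 + 0.5·1)/9 × 100 = 16.7

16.7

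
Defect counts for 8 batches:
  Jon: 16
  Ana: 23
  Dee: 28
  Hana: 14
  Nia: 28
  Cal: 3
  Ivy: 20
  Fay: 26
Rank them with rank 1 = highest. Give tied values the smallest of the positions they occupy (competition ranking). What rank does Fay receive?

3

Sorted (descending): 28, 28, 26, 23, 20, 16, 14, 3
The 2 values of 28 occupy positions 1–2 → each gets rank 1.
Fay has value 26 → rank 3.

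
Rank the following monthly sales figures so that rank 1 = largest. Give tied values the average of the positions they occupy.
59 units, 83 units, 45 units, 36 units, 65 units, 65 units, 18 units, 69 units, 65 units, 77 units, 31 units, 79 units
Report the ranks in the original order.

Sorted (descending): 83, 79, 77, 69, 65, 65, 65, 59, 45, 36, 31, 18
The 3 values of 65 occupy positions 5–7 → average rank 6.

8, 1, 9, 10, 6, 6, 12, 4, 6, 3, 11, 2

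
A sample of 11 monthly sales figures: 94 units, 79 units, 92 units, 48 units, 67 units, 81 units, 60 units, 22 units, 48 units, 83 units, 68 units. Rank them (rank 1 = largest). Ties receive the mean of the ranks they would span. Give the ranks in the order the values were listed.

Sorted (descending): 94, 92, 83, 81, 79, 68, 67, 60, 48, 48, 22
The 2 values of 48 occupy positions 9–10 → average rank (9+10)/2 = 9.5.

1, 5, 2, 9.5, 7, 4, 8, 11, 9.5, 3, 6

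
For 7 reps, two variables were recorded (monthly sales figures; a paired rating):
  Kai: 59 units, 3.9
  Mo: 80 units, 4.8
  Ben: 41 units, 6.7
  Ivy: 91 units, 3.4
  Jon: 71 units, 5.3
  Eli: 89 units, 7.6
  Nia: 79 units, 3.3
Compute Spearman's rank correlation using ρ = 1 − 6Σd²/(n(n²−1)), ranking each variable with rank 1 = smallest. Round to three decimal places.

-0.179

Ranks of variable 1: 2, 5, 1, 7, 3, 6, 4
Ranks of variable 2: 3, 4, 6, 2, 5, 7, 1
d = r₁ − r₂: -1, 1, -5, 5, -2, -1, 3
d²: 1, 1, 25, 25, 4, 1, 9; Σd² = 66
ρ = 1 − 6·66/(7·48) = 1 − 396/336 = -0.179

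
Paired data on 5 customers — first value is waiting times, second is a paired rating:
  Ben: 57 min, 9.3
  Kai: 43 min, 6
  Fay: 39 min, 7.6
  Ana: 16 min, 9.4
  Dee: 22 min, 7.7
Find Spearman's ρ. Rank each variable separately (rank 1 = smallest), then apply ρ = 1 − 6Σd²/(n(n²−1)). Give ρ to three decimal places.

Ranks of variable 1: 5, 4, 3, 1, 2
Ranks of variable 2: 4, 1, 2, 5, 3
d = r₁ − r₂: 1, 3, 1, -4, -1
d²: 1, 9, 1, 16, 1; Σd² = 28
ρ = 1 − 6·28/(5·24) = 1 − 168/120 = -0.400

-0.400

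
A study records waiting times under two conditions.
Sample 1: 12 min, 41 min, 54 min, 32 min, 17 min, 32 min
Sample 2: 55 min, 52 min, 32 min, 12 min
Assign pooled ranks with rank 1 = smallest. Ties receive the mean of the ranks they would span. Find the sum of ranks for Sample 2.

24.5

Sorted (ascending): 12, 12, 17, 32, 32, 32, 41, 52, 54, 55
The 2 values of 12 occupy positions 1–2 → average rank (1+2)/2 = 1.5.
The 3 values of 32 occupy positions 4–6 → average rank 5.
Sample 2 values → pooled ranks: 55→10, 52→8, 32→5, 12→1.5
Rank sum = 10 + 8 + 5 + 1.5 = 24.5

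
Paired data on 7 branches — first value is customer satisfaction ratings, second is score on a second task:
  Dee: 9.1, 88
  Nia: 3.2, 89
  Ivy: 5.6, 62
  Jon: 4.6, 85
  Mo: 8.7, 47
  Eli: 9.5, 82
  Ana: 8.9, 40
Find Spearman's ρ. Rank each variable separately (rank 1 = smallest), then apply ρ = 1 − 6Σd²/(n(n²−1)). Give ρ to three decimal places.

Ranks of variable 1: 6, 1, 3, 2, 4, 7, 5
Ranks of variable 2: 6, 7, 3, 5, 2, 4, 1
d = r₁ − r₂: 0, -6, 0, -3, 2, 3, 4
d²: 0, 36, 0, 9, 4, 9, 16; Σd² = 74
ρ = 1 − 6·74/(7·48) = 1 − 444/336 = -0.321

-0.321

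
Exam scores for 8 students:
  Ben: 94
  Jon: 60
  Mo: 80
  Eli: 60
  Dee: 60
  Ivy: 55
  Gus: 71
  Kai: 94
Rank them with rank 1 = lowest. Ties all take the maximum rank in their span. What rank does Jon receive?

Sorted (ascending): 55, 60, 60, 60, 71, 80, 94, 94
The 3 values of 60 occupy positions 2–4 → each gets rank 4.
The 2 values of 94 occupy positions 7–8 → each gets rank 8.
Jon has value 60 → rank 4.

4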